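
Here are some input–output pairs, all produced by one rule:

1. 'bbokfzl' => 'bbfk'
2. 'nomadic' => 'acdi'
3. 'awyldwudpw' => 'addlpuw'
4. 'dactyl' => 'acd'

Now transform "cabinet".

abce

The pattern: sort the characters into alphabetical order, then delete the last 3 characters.
Working it through for "cabinet": intermediate "abceint", final "abce".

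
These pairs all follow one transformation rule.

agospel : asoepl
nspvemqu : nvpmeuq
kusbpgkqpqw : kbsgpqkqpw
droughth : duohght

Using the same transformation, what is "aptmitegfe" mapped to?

amttigeef

What's happening: swap each adjacent pair of characters (1↔2, 3↔4, ...), then delete the first character.
On "aptmitegfe": the first step gives "pamttigeef", and the second then gives "amttigeef".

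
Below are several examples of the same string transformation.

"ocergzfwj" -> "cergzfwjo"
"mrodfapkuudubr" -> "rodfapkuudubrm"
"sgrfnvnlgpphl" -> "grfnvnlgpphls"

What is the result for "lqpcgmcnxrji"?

qpcgmcnxrjil

The rule is to move the first character to the end.
On "lqpcgmcnxrji" that produces "qpcgmcnxrjil".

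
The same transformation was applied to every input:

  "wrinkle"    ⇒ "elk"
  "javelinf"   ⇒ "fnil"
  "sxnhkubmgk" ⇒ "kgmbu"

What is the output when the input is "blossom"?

mos

Rule — take characters alternately from the front and the back (1st, last, 2nd, 2nd-last, ...), then keep every other character starting from the second (positions 2nd, 4th, 6th, ...).
"blossom" → "bmlooss" → "mos".
(Check on "sxnhkubmgk": → "skxgnmhbku" → "kgmbu" ✓)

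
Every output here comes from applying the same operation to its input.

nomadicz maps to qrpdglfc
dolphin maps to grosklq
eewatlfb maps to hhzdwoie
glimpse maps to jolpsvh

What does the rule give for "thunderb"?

wkxqghue

The rule is to shift every letter 3 places forward in the alphabet (wrapping around).
Applying that to "thunderb" gives "wkxqghue".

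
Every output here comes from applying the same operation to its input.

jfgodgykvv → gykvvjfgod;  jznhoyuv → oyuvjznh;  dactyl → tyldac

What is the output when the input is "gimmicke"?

The pattern: swap the front and back halves of the string.
"gimmicke" → "ickegimm".

ickegimm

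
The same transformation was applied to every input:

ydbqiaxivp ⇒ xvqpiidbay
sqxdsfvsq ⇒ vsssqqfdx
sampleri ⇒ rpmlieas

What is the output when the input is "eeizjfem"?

Rule — sort the characters into reverse alphabetical order, then move the first character to the end.
Working it through for "eeizjfem": intermediate "zmjifeee", final "mjifeeez".

mjifeeez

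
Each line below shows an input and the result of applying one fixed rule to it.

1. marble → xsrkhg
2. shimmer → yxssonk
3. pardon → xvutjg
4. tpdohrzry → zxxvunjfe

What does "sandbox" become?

Looking at the pairs, the operation is to shift every letter 6 places forward in the alphabet (wrapping around), then sort the characters into reverse alphabetical order.
Doing the same to "sandbox": "yutjhgd".

yutjhgd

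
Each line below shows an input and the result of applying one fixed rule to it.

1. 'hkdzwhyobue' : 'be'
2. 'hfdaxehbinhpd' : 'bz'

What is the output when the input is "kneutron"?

eh

The transformation: shift every letter 6 places backward in the alphabet (wrapping around), then keep only the first 2 characters.
"kneutron" → "ehyonlih" → "eh".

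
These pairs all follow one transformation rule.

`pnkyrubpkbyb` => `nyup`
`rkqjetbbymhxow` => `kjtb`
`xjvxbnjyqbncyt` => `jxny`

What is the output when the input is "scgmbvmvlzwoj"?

cmvv

What's happening: keep every other character starting from the second (positions 2nd, 4th, 6th, ...), then keep only the first 4 characters.
On "scgmbvmvlzwoj": the first step gives "cmvvzo", and the second then gives "cmvv".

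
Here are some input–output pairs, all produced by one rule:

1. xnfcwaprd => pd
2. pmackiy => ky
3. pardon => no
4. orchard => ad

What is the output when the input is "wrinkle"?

ke

The pattern: swap each adjacent pair of characters (1↔2, 3↔4, ...), then keep only the last 2 characters.
For "wrinkle" the result is "ke".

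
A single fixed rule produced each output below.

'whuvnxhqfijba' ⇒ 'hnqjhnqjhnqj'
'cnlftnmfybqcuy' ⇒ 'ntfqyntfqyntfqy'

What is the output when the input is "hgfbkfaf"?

Looking at the pairs, the operation is to keep one character in every 3, starting at position 2 (positions 2nd, 5th, 8th, ...), then write the whole string 3 times in a row.
"hgfbkfaf" → "gkf" → "gkfgkfgkf".
(Check on "whuvnxhqfijba": → "hnqj" → "hnqjhnqjhnqj" ✓)

gkfgkfgkf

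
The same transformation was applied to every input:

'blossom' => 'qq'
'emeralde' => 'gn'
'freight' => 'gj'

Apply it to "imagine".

cp

The rule is to keep one character in every 3, starting at position 3 (positions 3rd, 6th, 9th, ...), then shift every letter 2 places forward in the alphabet (wrapping around).
Starting from "imagine": after the first operation, "an"; after the second, "cp".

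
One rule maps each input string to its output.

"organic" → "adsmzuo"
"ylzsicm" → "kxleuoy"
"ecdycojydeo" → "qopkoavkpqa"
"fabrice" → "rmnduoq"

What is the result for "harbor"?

Looking at the pairs, the operation is to shift every letter 12 places forward in the alphabet (wrapping around).
So "harbor" becomes "tmdnad".

tmdnad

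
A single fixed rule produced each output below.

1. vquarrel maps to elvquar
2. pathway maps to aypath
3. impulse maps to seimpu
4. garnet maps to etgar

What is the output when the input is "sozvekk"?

In each case the input is transformed by: move the last 3 characters to the front (rotate right by 3), then delete the first character.
Starting from "sozvekk": after the first operation, "ekksozv"; after the second, "kksozv".

kksozv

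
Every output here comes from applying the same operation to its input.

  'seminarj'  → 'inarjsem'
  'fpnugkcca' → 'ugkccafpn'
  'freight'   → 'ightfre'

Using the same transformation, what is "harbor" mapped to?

borhar

The rule is to move the first 3 characters to the end (rotate left by 3).
Doing the same to "harbor": "borhar".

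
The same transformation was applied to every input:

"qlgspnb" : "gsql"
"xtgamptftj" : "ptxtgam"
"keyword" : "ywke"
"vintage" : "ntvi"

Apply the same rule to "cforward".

rwcfo

The rule is to delete the last 3 characters, then move the last 2 characters to the front (rotate right by 2).
For "cforward", step one produces "cforw"; step two turns that into "rwcfo".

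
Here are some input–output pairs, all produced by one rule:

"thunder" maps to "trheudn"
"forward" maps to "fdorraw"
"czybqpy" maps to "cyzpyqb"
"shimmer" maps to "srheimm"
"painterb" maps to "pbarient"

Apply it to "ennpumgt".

etngnmpu

Looking at the pairs, the operation is to take characters alternately from the front and the back (1st, last, 2nd, 2nd-last, ...).
Doing the same to "ennpumgt": "etngnmpu".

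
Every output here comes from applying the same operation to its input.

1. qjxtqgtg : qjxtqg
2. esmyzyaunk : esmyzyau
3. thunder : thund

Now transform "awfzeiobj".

Each output is the input with this applied: delete the last 2 characters.
So "awfzeiobj" becomes "awfzeio".

awfzeio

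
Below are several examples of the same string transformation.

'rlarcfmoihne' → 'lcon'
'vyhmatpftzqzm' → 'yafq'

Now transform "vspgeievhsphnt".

sevpt

The pattern: keep one character in every 3, starting at position 2 (positions 2nd, 5th, 8th, ...).
"vspgeievhsphnt" → "sevpt".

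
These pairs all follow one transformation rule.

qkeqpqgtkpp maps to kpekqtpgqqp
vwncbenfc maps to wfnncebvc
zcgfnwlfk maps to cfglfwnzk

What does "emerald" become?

In each case the input is transformed by: take characters alternately from the front and the back (1st, last, 2nd, 2nd-last, ...), then move the first 2 characters to the end (rotate left by 2).
For "emerald", step one produces "edmlear"; step two turns that into "mleared".

mleared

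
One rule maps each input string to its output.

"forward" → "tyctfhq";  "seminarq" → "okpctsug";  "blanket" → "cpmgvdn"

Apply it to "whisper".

In each case the input is transformed by: shift every letter 2 places forward in the alphabet (wrapping around), then move the first 2 characters to the end (rotate left by 2).
Starting from "whisper": after the first operation, "yjkurgt"; after the second, "kurgtyj".

kurgtyj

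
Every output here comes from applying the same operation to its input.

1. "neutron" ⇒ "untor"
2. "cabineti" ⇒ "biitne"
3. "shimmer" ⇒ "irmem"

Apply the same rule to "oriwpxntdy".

In each case the input is transformed by: delete the first 2 characters, then take characters alternately from the front and the back (1st, last, 2nd, 2nd-last, ...).
"oriwpxntdy" → "iwpxntdy" → "iywdptxn".

iywdptxn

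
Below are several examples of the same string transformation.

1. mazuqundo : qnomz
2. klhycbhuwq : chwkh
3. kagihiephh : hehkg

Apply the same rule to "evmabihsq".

bhqem

What's happening: keep every other character starting from the first (positions 1st, 3rd, 5th, ...), then move the last 3 characters to the front (rotate right by 3).
For "evmabihsq", step one produces "embhq"; step two turns that into "bhqem".
(Check on "klhycbhuwq": → "khchw" → "chwkh" ✓)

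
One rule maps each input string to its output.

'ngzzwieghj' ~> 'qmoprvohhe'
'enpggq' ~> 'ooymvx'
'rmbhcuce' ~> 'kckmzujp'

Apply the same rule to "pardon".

The rule is to swap the front and back halves of the string, then shift every letter 8 places forward in the alphabet (wrapping around).
On "pardon": the first step gives "donpar", and the second then gives "lwvxiz".
(Check on "ngzzwieghj": → "ieghjngzzw" → "qmoprvohhe" ✓)

lwvxiz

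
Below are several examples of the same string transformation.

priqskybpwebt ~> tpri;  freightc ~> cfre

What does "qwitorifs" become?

The transformation: move the last character to the front, then keep only the first 4 characters.
"qwitorifs" → "sqwitorif" → "sqwi".

sqwi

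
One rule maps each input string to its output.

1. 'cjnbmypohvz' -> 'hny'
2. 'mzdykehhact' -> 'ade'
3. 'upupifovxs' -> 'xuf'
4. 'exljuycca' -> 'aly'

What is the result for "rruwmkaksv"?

The rule is to keep one character in every 3, starting at position 3 (positions 3rd, 6th, 9th, ...), then move the last character to the front.
Working it through for "rruwmkaksv": intermediate "uks", final "suk".

suk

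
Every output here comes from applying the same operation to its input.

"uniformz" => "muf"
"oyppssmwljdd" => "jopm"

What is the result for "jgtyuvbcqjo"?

jjyb

What's happening: keep one character in every 3, starting at position 1 (positions 1st, 4th, 7th, ...), then move the last character to the front.
For "jgtyuvbcqjo" the result is "jjyb".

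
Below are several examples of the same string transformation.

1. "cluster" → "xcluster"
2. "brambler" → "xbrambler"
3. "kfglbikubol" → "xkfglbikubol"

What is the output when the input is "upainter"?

Looking at the pairs, the operation is to prepend "x".
Doing the same to "upainter": "xupainter".

xupainter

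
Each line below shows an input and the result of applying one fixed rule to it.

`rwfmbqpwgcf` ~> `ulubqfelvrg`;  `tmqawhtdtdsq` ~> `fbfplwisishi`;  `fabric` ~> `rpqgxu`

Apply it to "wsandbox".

The transformation: swap the first and last characters, then shift every letter 11 places backward in the alphabet (wrapping around).
Working it through for "wsandbox": intermediate "xsandbow", final "mhpcsqdl".

mhpcsqdl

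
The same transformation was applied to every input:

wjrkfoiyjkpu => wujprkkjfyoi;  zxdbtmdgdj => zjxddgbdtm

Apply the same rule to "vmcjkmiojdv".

The rule is to take characters alternately from the front and the back (1st, last, 2nd, 2nd-last, ...).
"vmcjkmiojdv" → "vvmdcjjokim".

vvmdcjjokim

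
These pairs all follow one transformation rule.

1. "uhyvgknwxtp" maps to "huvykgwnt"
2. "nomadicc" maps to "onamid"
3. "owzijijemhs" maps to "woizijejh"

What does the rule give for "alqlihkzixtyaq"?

What's happening: swap each adjacent pair of characters (1↔2, 3↔4, ...), then delete the last 2 characters.
Starting from "alqlihkzixtyaq": after the first operation, "lalqhizkxiytqa"; after the second, "lalqhizkxiyt".

lalqhizkxiyt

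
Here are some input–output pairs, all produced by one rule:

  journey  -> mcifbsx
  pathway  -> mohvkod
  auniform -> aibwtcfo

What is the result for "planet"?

hzobsd

Looking at the pairs, the operation is to shift every letter 12 places backward in the alphabet (wrapping around), then swap the first and last characters.
"planet" → "hzobsd".
(Check on "auniform": → "oibwtcfa" → "aibwtcfo" ✓)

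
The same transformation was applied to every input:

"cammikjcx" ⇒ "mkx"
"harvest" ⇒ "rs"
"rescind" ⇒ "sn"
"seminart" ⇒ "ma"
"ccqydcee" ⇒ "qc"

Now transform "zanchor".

no

What's happening: keep one character in every 3, starting at position 3 (positions 3rd, 6th, 9th, ...).
So "zanchor" becomes "no".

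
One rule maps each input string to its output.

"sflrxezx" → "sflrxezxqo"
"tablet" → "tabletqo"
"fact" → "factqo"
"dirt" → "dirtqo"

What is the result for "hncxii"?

hncxiiqo

The transformation: append "qo".
Applying that to "hncxii" gives "hncxiiqo".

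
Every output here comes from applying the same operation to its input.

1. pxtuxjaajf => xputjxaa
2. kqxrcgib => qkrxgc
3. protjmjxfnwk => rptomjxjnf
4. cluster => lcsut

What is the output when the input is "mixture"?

imtxu

In each case the input is transformed by: delete the last 2 characters, then swap each adjacent pair of characters (1↔2, 3↔4, ...).
For "mixture", step one produces "mixtu"; step two turns that into "imtxu".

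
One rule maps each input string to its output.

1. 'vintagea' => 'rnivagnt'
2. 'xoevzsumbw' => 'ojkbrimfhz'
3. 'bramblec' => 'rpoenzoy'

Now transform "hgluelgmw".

zjutyhryt

Rule — shift every letter 13 places forward in the alphabet (wrapping around) — i.e. ROT13, then move the last 2 characters to the front (rotate right by 2).
Applying both steps to "hgluelgmw": "utyhrytzj", then "zjutyhryt".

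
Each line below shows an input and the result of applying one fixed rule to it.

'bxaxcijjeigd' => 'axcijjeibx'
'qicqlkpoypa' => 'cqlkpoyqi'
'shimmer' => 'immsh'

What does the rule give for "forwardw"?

The pattern: delete the last 2 characters, then move the first 2 characters to the end (rotate left by 2).
Applying both steps to "forwardw": "forwar", then "rwarfo".

rwarfo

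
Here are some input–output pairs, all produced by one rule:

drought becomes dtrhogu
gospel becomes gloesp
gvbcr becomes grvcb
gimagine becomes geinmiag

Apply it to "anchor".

The transformation: take characters alternately from the front and the back (1st, last, 2nd, 2nd-last, ...).
"anchor" → "arnoch".

arnoch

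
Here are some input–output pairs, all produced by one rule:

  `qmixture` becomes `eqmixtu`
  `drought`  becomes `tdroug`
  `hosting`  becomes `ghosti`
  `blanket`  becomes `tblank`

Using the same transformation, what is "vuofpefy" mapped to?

yvuofpe

In each case the input is transformed by: move the last 2 characters to the front (rotate right by 2), then delete the first character.
For "vuofpefy", step one produces "fyvuofpe"; step two turns that into "yvuofpe".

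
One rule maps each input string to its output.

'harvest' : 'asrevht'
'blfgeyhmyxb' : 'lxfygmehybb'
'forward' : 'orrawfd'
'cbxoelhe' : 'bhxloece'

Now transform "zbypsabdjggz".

The transformation: take characters alternately from the front and the back (1st, last, 2nd, 2nd-last, ...), then move the first 2 characters to the end (rotate left by 2).
"zbypsabdjggz" → "zzbgygpjsdab" → "bgygpjsdabzz".
(Check on "cbxoelhe": → "cebhxloe" → "bhxloece" ✓)

bgygpjsdabzz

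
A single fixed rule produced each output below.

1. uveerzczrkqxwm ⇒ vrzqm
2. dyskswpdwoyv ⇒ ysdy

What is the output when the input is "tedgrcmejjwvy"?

The pattern: keep one character in every 3, starting at position 2 (positions 2nd, 5th, 8th, ...).
On "tedgrcmejjwvy" that produces "erew".

erew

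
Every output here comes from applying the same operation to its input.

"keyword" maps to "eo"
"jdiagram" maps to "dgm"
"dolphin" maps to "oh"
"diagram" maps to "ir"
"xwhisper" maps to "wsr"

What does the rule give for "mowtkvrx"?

In each case the input is transformed by: keep one character in every 3, starting at position 2 (positions 2nd, 5th, 8th, ...).
On "mowtkvrx" that produces "okx".

okx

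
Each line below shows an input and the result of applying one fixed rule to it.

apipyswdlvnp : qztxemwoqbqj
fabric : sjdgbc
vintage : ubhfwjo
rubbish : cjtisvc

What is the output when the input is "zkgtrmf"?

In each case the input is transformed by: move the first 3 characters to the end (rotate left by 3), then shift every letter 1 place forward in the alphabet (wrapping around).
For "zkgtrmf", step one produces "trmfzkg"; step two turns that into "usngalh".
(Check on "fabric": → "ricfab" → "sjdgbc" ✓)

usngalh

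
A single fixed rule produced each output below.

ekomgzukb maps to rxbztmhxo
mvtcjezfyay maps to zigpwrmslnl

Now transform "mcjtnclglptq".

In each case the input is transformed by: shift every letter 13 places forward in the alphabet (wrapping around) — i.e. ROT13.
Doing the same to "mcjtnclglptq": "zpwgapytycgd".

zpwgapytycgd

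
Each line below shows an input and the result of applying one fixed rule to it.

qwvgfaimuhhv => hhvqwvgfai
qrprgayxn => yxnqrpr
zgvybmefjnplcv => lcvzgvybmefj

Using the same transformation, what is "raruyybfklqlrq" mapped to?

The rule is to move the last 3 characters to the front (rotate right by 3), then delete the last 2 characters.
Working it through for "raruyybfklqlrq": intermediate "lrqraruyybfklq", final "lrqraruyybfk".

lrqraruyybfk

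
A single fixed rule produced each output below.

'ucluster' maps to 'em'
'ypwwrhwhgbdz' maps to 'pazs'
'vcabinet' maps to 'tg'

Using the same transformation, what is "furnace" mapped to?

kv

In each case the input is transformed by: keep one character in every 3, starting at position 3 (positions 3rd, 6th, 9th, ...), then shift every letter 7 places backward in the alphabet (wrapping around).
"furnace" → "rc" → "kv".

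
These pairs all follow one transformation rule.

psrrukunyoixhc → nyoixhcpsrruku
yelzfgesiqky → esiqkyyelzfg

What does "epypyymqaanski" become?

qaanskiepypyym

What's happening: swap the front and back halves of the string.
On "epypyymqaanski" that produces "qaanskiepypyym".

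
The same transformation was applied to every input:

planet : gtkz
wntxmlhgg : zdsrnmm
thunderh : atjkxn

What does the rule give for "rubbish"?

Rule — shift every letter 6 places forward in the alphabet (wrapping around), then delete the first 2 characters.
Working it through for "rubbish": intermediate "xahhoyn", final "hhoyn".

hhoyn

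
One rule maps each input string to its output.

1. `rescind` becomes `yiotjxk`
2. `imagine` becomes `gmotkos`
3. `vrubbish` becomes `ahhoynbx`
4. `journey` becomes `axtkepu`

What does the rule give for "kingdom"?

tmjusqo

Each output is the input with this applied: shift every letter 6 places forward in the alphabet (wrapping around), then move the first 2 characters to the end (rotate left by 2).
For "kingdom" the result is "tmjusqo".
(Check on "vrubbish": → "bxahhoyn" → "ahhoynbx" ✓)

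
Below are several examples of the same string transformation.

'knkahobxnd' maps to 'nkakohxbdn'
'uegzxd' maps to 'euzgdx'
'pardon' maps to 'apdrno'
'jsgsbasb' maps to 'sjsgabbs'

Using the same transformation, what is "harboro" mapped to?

ahbrroo

Rule — swap each adjacent pair of characters (1↔2, 3↔4, ...).
Applying that to "harboro" gives "ahbrroo".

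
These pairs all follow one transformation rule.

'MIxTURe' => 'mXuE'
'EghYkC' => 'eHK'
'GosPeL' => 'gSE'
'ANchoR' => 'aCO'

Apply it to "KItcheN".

Looking at the pairs, the operation is to flip the case of every letter, then keep every other character starting from the first (positions 1st, 3rd, 5th, ...).
Working it through for "KItcheN": intermediate "kiTCHEn", final "kTHn".

kTHn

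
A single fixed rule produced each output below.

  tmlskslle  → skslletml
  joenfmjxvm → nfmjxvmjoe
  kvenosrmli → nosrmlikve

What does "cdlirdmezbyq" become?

irdmezbyqcdl

Each output is the input with this applied: move the first 3 characters to the end (rotate left by 3).
Doing the same to "cdlirdmezbyq": "irdmezbyqcdl".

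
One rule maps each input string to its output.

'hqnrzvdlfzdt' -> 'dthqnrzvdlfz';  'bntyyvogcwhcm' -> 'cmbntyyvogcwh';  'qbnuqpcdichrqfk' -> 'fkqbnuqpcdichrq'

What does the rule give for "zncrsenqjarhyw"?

ywzncrsenqjarh

In each case the input is transformed by: move the last 2 characters to the front (rotate right by 2).
On "zncrsenqjarhyw" that produces "ywzncrsenqjarh".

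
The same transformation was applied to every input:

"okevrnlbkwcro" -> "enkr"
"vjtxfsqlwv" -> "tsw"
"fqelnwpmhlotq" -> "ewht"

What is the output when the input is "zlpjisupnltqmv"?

The rule is to keep one character in every 3, starting at position 3 (positions 3rd, 6th, 9th, ...).
Doing the same to "zlpjisupnltqmv": "psnq".

psnq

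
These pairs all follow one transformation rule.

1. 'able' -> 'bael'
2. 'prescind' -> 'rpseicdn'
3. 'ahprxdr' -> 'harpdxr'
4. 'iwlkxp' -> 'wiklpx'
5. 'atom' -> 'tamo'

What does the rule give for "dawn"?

adnw

Rule — swap each adjacent pair of characters (1↔2, 3↔4, ...).
"dawn" → "adnw".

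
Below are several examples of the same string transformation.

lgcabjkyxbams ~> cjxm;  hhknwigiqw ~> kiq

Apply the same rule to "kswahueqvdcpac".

wuvp

The transformation: keep one character in every 3, starting at position 3 (positions 3rd, 6th, 9th, ...).
"kswahueqvdcpac" → "wuvp".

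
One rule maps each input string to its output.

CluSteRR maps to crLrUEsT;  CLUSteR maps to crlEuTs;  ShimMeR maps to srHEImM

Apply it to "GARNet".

gTaErn

In each case the input is transformed by: take characters alternately from the front and the back (1st, last, 2nd, 2nd-last, ...), then flip the case of every letter.
Applying both steps to "GARNet": "GtAeRN", then "gTaErn".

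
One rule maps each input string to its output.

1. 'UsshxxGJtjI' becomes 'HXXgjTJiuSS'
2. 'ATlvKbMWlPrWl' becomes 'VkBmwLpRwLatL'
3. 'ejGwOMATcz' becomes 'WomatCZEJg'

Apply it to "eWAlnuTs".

LNUtSEwa

In each case the input is transformed by: flip the case of every letter, then move the first 3 characters to the end (rotate left by 3).
Applying both steps to "eWAlnuTs": "EwaLNUtS", then "LNUtSEwa".
(Check on "ejGwOMATcz": → "EJgWomatCZ" → "WomatCZEJg" ✓)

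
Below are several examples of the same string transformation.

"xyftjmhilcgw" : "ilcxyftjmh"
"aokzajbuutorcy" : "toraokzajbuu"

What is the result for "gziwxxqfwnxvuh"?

nxvgziwxxqfw

Looking at the pairs, the operation is to delete the last 2 characters, then move the last 3 characters to the front (rotate right by 3).
For "gziwxxqfwnxvuh", step one produces "gziwxxqfwnxv"; step two turns that into "nxvgziwxxqfw".
(Check on "aokzajbuutorcy": → "aokzajbuutor" → "toraokzajbuu" ✓)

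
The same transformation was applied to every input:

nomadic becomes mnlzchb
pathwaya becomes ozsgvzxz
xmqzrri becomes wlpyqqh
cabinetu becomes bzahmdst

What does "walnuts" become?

vzkmtsr

Looking at the pairs, the operation is to shift every letter 1 place backward in the alphabet (wrapping around).
So "walnuts" becomes "vzkmtsr".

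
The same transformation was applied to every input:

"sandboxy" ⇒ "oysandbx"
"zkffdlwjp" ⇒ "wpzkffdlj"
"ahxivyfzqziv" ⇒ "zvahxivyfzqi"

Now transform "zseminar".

nrzsemia

Each output is the input with this applied: move the last 2 characters to the front (rotate right by 2), then swap the first and last characters.
"zseminar" → "nrzsemia".
(Check on "zkffdlwjp": → "jpzkffdlw" → "wpzkffdlj" ✓)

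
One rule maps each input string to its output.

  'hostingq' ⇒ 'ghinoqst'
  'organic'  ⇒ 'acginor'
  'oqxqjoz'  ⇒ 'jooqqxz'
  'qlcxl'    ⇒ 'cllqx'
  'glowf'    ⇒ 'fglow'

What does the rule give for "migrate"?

aegimrt

Looking at the pairs, the operation is to sort the characters into alphabetical order.
Applying that to "migrate" gives "aegimrt".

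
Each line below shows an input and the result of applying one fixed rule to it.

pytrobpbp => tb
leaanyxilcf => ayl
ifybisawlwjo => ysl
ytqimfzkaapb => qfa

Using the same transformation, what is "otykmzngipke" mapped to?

Looking at the pairs, the operation is to delete the last 2 characters, then keep one character in every 3, starting at position 3 (positions 3rd, 6th, 9th, ...).
For "otykmzngipke", step one produces "otykmzngip"; step two turns that into "yzi".

yzi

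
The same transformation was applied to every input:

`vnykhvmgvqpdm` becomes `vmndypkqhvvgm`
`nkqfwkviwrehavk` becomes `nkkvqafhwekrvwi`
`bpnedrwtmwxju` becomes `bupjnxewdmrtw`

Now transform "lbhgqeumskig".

The rule is to take characters alternately from the front and the back (1st, last, 2nd, 2nd-last, ...).
"lbhgqeumskig" → "lgbihkgsqmeu".

lgbihkgsqmeu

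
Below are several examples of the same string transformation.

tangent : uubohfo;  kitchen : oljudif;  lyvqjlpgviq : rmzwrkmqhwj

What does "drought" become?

uespvhi

Looking at the pairs, the operation is to move the last character to the front, then shift every letter 1 place forward in the alphabet (wrapping around).
On "drought": the first step gives "tdrough", and the second then gives "uespvhi".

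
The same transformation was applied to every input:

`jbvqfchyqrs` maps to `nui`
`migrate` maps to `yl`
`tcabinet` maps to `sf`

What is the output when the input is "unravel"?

Rule — keep one character in every 3, starting at position 3 (positions 3rd, 6th, 9th, ...), then shift every letter 8 places backward in the alphabet (wrapping around).
"unravel" → "jw".

jw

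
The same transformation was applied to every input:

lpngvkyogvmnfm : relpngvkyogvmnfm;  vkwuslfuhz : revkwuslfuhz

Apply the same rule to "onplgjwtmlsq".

The rule is to prepend "re".
Doing the same to "onplgjwtmlsq": "reonplgjwtmlsq".

reonplgjwtmlsq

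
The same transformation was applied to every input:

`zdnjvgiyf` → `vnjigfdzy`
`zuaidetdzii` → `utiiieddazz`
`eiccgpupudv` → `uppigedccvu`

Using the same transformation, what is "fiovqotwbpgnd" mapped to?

tqpoonigfdbwv

What's happening: sort the characters into reverse alphabetical order, then move the first 2 characters to the end (rotate left by 2).
For "fiovqotwbpgnd", step one produces "wvtqpoonigfdb"; step two turns that into "tqpoonigfdbwv".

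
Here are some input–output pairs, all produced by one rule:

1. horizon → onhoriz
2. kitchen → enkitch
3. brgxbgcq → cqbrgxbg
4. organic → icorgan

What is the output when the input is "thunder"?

erthund

In each case the input is transformed by: move the last 2 characters to the front (rotate right by 2).
"thunder" → "erthund".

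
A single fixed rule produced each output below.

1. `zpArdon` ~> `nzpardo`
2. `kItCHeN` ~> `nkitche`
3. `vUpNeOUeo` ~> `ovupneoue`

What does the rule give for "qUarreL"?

lquarre

The transformation: move the last character to the front, then convert every letter to lowercase.
For "qUarreL" the result is "lquarre".
(Check on "vUpNeOUeo": → "ovUpNeOUe" → "ovupneoue" ✓)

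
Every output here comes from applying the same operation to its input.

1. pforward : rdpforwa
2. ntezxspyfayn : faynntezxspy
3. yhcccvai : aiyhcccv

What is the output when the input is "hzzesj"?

The rule is to move the first 2 characters to the end (rotate left by 2), then swap the front and back halves of the string.
"hzzesj" → "zesjhz" → "jhzzes".
(Check on "pforward": → "orwardpf" → "rdpforwa" ✓)

jhzzes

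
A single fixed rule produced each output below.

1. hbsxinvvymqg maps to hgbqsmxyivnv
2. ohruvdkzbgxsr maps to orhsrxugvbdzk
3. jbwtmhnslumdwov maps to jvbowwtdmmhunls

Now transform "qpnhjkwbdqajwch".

qhpcnwhjjakqwdb

The rule is to take characters alternately from the front and the back (1st, last, 2nd, 2nd-last, ...).
Doing the same to "qpnhjkwbdqajwch": "qhpcnwhjjakqwdb".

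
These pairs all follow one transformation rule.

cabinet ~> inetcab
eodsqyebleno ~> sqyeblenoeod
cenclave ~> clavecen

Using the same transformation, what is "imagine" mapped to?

gineima

Each output is the input with this applied: move the first 3 characters to the end (rotate left by 3).
So "imagine" becomes "gineima".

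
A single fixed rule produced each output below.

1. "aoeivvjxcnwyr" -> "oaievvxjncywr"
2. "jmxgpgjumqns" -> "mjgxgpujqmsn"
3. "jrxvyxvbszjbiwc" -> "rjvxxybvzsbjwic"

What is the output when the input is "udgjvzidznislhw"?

dujgzvdinzsihlw

In each case the input is transformed by: swap each adjacent pair of characters (1↔2, 3↔4, ...).
Applying that to "udgjvzidznislhw" gives "dujgzvdinzsihlw".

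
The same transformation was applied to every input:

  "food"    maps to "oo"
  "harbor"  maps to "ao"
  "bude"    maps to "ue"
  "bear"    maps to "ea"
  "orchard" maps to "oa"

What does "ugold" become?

uo

Looking at the pairs, the operation is to keep only the vowels.
So "ugold" becomes "uo".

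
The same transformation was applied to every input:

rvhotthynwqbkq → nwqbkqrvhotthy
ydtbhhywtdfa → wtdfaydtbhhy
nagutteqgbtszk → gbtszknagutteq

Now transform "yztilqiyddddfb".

ddddfbyztilqiy

Rule — move the first character to the end, then swap the front and back halves of the string.
For "yztilqiyddddfb", step one produces "ztilqiyddddfby"; step two turns that into "ddddfbyztilqiy".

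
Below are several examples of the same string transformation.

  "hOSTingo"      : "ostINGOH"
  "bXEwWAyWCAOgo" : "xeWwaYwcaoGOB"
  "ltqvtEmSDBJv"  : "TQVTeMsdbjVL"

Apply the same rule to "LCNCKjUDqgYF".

cnckJudQGyfl

The pattern: flip the case of every letter, then move the first character to the end.
Working it through for "LCNCKjUDqgYF": intermediate "lcnckJudQGyf", final "cnckJudQGyfl".
(Check on "hOSTingo": → "HostINGO" → "ostINGOH" ✓)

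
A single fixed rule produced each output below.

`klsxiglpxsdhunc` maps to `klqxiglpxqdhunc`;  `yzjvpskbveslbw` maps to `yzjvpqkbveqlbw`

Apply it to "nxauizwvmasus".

Looking at the pairs, the operation is to replace every "s" with "q".
Doing the same to "nxauizwvmasus": "nxauizwvmaquq".

nxauizwvmaquq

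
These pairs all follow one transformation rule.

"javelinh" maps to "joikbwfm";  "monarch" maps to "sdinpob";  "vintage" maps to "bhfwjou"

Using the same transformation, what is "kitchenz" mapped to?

foaljudi

Looking at the pairs, the operation is to shift every letter 1 place forward in the alphabet (wrapping around), then move the last 3 characters to the front (rotate right by 3).
On "kitchenz": the first step gives "ljudifoa", and the second then gives "foaljudi".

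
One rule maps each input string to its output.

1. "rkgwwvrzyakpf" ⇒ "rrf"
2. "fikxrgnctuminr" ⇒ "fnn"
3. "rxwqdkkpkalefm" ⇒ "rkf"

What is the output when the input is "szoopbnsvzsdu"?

snu

Rule — keep every other character starting from the first (positions 1st, 3rd, 5th, ...), then keep one character in every 3, starting at position 1 (positions 1st, 4th, 7th, ...).
"szoopbnsvzsdu" → "snu".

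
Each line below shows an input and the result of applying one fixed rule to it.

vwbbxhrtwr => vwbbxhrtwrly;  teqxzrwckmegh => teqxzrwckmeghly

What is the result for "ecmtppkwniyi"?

ecmtppkwniyily

The pattern: append "ly".
Applying that to "ecmtppkwniyi" gives "ecmtppkwniyily".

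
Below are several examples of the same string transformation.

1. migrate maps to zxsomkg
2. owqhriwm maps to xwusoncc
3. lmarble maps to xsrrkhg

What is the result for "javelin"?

trpokgb

The transformation: shift every letter 6 places forward in the alphabet (wrapping around), then sort the characters into reverse alphabetical order.
Starting from "javelin": after the first operation, "pgbkrot"; after the second, "trpokgb".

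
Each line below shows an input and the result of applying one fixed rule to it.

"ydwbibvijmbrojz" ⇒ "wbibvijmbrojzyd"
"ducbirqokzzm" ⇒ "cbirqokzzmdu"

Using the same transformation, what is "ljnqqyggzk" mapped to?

The transformation: move the first 2 characters to the end (rotate left by 2).
On "ljnqqyggzk" that produces "nqqyggzklj".

nqqyggzklj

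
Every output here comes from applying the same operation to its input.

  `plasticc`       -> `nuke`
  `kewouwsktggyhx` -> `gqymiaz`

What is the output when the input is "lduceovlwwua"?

Rule — keep every other character starting from the second (positions 2nd, 4th, 6th, ...), then shift every letter 2 places forward in the alphabet (wrapping around).
Starting from "lduceovlwwua": after the first operation, "dcolwa"; after the second, "feqnyc".

feqnyc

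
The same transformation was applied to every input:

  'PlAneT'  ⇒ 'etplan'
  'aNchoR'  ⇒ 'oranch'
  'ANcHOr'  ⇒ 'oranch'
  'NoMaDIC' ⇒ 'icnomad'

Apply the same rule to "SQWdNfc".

fcsqwdn

Looking at the pairs, the operation is to move the last 2 characters to the front (rotate right by 2), then convert every letter to lowercase.
"SQWdNfc" → "fcSQWdN" → "fcsqwdn".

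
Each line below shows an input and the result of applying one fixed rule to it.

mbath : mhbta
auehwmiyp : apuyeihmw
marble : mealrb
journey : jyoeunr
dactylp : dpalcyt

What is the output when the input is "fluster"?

Each output is the input with this applied: take characters alternately from the front and the back (1st, last, 2nd, 2nd-last, ...).
Applying that to "fluster" gives "frleuts".

frleuts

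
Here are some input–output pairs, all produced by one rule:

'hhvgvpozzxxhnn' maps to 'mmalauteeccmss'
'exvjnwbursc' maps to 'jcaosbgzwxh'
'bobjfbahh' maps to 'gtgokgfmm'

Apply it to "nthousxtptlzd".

What's happening: shift every letter 5 places forward in the alphabet (wrapping around).
Applying that to "nthousxtptlzd" gives "symtzxcyuyqei".

symtzxcyuyqei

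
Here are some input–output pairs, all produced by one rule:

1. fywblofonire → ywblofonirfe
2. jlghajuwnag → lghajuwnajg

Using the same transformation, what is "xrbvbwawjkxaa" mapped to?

Each output is the input with this applied: swap the first and last characters, then move the first character to the end.
On "xrbvbwawjkxaa": the first step gives "arbvbwawjkxax", and the second then gives "rbvbwawjkxaxa".
(Check on "fywblofonire": → "eywblofonirf" → "ywblofonirfe" ✓)

rbvbwawjkxaxa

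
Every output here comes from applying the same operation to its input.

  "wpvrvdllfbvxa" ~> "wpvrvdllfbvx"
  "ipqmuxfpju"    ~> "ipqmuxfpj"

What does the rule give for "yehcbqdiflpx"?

yehcbqdiflp

The rule is to delete the last character.
On "yehcbqdiflpx" that produces "yehcbqdiflp".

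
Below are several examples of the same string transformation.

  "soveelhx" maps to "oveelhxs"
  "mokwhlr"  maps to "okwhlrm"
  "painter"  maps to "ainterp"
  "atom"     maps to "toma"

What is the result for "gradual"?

Looking at the pairs, the operation is to move the first character to the end.
Applying that to "gradual" gives "radualg".

radualg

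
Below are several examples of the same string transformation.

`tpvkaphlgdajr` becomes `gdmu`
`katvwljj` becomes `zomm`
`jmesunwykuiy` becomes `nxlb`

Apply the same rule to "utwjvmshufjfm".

The transformation: shift every letter 3 places forward in the alphabet (wrapping around), then keep only the last 4 characters.
Applying both steps to "utwjvmshufjfm": "xwzmypvkximip", then "imip".

imip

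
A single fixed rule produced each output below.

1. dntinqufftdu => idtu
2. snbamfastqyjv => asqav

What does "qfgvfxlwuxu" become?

vqxl

Rule — keep one character in every 3, starting at position 1 (positions 1st, 4th, 7th, ...), then swap each adjacent pair of characters (1↔2, 3↔4, ...).
Working it through for "qfgvfxlwuxu": intermediate "qvlx", final "vqxl".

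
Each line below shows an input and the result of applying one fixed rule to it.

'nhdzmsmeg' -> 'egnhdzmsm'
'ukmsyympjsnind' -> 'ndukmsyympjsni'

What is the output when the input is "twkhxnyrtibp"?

bptwkhxnyrti

The pattern: move the last 2 characters to the front (rotate right by 2).
Applying that to "twkhxnyrtibp" gives "bptwkhxnyrti".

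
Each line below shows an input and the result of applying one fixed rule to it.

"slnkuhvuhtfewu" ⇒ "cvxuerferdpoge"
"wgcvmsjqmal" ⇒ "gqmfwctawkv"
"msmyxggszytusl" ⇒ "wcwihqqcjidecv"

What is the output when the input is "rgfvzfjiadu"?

In each case the input is transformed by: shift every letter 10 places forward in the alphabet (wrapping around).
Applying that to "rgfvzfjiadu" gives "bqpfjptskne".

bqpfjptskne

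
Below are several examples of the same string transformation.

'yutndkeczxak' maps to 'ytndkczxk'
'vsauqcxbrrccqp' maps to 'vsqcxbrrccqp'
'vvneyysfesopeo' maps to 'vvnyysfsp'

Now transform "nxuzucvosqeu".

Each output is the input with this applied: remove every vowel.
On "nxuzucvosqeu" that produces "nxzcvsq".

nxzcvsq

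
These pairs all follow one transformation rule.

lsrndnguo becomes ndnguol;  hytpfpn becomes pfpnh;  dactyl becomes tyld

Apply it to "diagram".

gramd

The pattern: move the first character to the end, then delete the first 2 characters.
On "diagram": the first step gives "iagramd", and the second then gives "gramd".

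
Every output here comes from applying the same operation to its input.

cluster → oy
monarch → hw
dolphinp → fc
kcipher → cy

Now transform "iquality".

oc

Looking at the pairs, the operation is to keep one character in every 3, starting at position 3 (positions 3rd, 6th, 9th, ...), then shift every letter 6 places backward in the alphabet (wrapping around).
Starting from "iquality": after the first operation, "ui"; after the second, "oc".
(Check on "cluster": → "ue" → "oy" ✓)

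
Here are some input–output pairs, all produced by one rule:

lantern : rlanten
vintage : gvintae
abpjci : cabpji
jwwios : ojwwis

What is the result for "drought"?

Each output is the input with this applied: move the last character to the front, then swap the first and last characters.
On "drought" that produces "hdrougt".

hdrougt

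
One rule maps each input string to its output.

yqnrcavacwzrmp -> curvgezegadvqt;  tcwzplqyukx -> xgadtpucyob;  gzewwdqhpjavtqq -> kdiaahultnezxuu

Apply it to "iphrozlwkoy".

What's happening: shift every letter 4 places forward in the alphabet (wrapping around).
"iphrozlwkoy" → "mtlvsdpaosc".

mtlvsdpaosc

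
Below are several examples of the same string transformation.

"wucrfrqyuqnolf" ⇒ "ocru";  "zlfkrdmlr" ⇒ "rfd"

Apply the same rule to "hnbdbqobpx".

The transformation: keep one character in every 3, starting at position 3 (positions 3rd, 6th, 9th, ...), then move the last character to the front.
Starting from "hnbdbqobpx": after the first operation, "bqp"; after the second, "pbq".

pbq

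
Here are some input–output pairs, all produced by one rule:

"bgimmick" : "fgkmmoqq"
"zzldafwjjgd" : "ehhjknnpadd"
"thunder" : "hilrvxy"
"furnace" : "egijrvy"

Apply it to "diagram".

eehkmqv

What's happening: sort the characters into alphabetical order, then shift every letter 4 places forward in the alphabet (wrapping around).
On "diagram": the first step gives "aadgimr", and the second then gives "eehkmqv".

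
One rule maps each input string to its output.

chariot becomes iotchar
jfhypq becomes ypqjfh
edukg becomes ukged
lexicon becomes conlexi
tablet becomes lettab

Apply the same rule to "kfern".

Rule — move the last 3 characters to the front (rotate right by 3).
"kfern" → "ernkf".

ernkf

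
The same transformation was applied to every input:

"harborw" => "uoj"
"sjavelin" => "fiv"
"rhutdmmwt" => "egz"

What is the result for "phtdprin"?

cqv

Looking at the pairs, the operation is to keep one character in every 3, starting at position 1 (positions 1st, 4th, 7th, ...), then shift every letter 13 places forward in the alphabet (wrapping around) — i.e. ROT13.
Working it through for "phtdprin": intermediate "pdi", final "cqv".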